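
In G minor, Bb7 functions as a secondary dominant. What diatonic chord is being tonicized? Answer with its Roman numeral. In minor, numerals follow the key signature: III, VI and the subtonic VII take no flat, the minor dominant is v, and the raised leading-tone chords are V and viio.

VI

The chord is a dominant seventh chord on Bb.
A dominant resolves down a perfect fifth: Bb → Eb. In G minor, Eb is scale degree 6, i.e. VI.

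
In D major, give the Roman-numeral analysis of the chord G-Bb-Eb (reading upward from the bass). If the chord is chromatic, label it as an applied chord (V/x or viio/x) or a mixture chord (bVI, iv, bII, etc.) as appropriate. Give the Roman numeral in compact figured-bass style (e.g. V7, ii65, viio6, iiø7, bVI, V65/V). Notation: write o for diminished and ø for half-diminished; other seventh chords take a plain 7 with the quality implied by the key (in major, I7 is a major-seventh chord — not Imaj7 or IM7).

The pitches Eb-G-Bb form a major triad rooted on Eb.
Eb is the lowered second degree of D major (diatonic 2 would be E). This is the Neapolitan sixth — a major triad on the lowered second degree, here in its customary first inversion.
With G in the bass the chord is in first inversion, so the figured bass is 6.

bII6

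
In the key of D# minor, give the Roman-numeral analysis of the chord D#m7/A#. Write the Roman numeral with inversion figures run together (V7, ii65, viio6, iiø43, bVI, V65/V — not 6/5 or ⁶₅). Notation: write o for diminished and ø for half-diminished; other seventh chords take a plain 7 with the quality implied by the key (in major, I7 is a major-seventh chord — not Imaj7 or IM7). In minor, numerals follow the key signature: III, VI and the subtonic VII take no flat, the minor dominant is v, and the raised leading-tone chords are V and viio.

i43

Stacked in thirds the chord is D#-F#-A#-C#: a minor seventh chord on D#.
D# is scale degree 1 in D# minor, and a minor seventh chord on that degree is written i7.
With A# in the bass the chord is in second inversion, so the figured bass is 43.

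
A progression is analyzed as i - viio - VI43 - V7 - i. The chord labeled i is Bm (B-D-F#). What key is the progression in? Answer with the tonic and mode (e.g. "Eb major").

B minor

The anchor chord is a minor triad on B, labeled i.
If B is scale degree 1 and the mode makes that degree carry a minor triad, the tonic is B and the mode is minor.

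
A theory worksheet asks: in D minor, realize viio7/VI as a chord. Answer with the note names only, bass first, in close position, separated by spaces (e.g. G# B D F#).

A C Eb Gb

viio7/VI is a secondary leading-tone chord. The target VI is Bb in D minor; the applied chord is rooted a semitone below, on A.
Building a fully diminished seventh chord on A gives A-C-Eb-Gb.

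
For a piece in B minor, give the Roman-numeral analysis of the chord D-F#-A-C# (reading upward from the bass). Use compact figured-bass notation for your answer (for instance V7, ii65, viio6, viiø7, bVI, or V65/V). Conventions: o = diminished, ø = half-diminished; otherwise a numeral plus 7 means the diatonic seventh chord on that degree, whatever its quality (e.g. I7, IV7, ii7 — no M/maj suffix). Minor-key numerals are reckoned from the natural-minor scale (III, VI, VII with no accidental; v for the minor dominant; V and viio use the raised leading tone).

III7

Stacked in thirds the chord is D-F#-A-C#: a major seventh chord on D.
D is scale degree 3 in B minor, and a major seventh chord on that degree is written III7.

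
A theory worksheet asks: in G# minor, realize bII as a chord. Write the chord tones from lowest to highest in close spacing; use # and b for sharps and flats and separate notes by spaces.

A C# E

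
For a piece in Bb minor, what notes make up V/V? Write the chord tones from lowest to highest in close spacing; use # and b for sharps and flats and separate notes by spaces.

The slash means an applied dominant: we want the dominant of V. In Bb minor, V is F major, and its dominant is built on C.
Building a major triad on C gives C-E-G.

C E G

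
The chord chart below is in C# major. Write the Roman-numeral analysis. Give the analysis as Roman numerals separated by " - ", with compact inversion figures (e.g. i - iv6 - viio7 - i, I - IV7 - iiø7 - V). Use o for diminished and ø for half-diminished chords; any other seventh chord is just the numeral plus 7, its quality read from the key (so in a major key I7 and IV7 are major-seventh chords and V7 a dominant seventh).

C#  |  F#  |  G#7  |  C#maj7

I - IV - V7 - I7

C#: root C# is the tonic; major triad there is I.
F#: major triad on F# = scale degree 4 → IV.
G#7: dominant seventh chord on G# = scale degree 5 → V7.
C#maj7 has root C#, degree 1 in C# major, so I7.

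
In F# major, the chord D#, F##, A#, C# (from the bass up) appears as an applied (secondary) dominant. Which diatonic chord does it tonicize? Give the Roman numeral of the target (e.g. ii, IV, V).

The chord is a dominant seventh chord on D#.
A dominant resolves down a perfect fifth: D# → G#. In F# major, G# is scale degree 2, i.e. ii.

ii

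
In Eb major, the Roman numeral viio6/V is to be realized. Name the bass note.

The applied chord viio6/V is rooted on A: A-C-Eb.
The figure 6 means first inversion — the third is in the bass.

C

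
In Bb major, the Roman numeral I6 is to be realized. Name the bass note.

D

I in Bb major has root Bb; the chord is Bb-D-F.
The figure 6 means first inversion — the third is in the bass.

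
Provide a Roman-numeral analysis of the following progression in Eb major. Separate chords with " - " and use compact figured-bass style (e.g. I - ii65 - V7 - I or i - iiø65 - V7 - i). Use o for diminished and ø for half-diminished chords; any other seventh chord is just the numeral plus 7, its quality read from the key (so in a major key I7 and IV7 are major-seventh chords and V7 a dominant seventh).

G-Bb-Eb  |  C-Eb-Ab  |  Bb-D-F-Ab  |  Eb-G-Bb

I6 - IV6 - V7 - I

G-Bb-Eb: root Eb is the tonic; major triad there is I6.
C-Eb-Ab has root Ab, degree 4 in Eb major, so IV6.
Bb-D-F-Ab: root Bb is the dominant; dominant seventh chord there is V7.
Eb-G-Bb: root Eb is the tonic; major triad there is I.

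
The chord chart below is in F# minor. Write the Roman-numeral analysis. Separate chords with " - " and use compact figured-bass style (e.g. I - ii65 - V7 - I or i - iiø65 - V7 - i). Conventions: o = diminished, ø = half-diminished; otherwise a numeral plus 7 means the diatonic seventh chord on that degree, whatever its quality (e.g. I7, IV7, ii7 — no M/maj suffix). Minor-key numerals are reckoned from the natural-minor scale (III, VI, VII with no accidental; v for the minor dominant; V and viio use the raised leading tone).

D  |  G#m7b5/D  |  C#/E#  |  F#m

D: major triad on D = scale degree 6 → VI.
G#m7b5/D: half-diminished seventh chord on G# = scale degree 2 → iiø43.
C#/E#: root C# is the dominant; major triad there is V6.
F#m has root F#, degree 1 in F# minor, so i.

VI - iiø43 - V6 - i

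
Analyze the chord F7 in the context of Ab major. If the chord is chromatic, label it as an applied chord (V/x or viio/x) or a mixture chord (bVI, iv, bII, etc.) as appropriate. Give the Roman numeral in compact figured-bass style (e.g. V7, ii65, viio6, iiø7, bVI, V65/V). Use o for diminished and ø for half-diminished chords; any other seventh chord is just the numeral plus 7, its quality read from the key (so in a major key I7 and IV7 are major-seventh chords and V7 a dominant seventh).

V7/ii

The pitches F-A-C-Eb form a dominant seventh chord rooted on F.
F is not a diatonic chord root with this quality in Ab major, but it lies a perfect fifth above Bb (ii), so the chord functions as an applied dominant of ii.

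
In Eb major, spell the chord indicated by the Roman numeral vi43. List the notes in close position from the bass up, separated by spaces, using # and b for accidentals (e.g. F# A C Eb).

G Bb C Eb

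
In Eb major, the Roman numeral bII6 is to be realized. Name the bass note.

Ab

bII in Eb major has root Fb; the chord is Fb-Ab-Cb.
The figure 6 means first inversion — the third is in the bass.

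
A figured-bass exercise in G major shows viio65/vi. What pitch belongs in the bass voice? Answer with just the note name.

F#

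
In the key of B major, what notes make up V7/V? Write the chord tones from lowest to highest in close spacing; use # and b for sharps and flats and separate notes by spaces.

C# E# G# B

The slash means an applied dominant: we want the dominant of V. In B major, V is F# major, and its dominant is built on C#.
Building a dominant seventh chord on C# gives C#-E#-G#-B.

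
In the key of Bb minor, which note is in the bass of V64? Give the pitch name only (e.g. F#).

V in Bb minor has root F; the chord is F-A-C.
The figure 64 means second inversion — the fifth is in the bass.

C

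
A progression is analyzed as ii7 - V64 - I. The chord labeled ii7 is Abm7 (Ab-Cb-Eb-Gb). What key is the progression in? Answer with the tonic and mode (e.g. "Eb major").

Gb major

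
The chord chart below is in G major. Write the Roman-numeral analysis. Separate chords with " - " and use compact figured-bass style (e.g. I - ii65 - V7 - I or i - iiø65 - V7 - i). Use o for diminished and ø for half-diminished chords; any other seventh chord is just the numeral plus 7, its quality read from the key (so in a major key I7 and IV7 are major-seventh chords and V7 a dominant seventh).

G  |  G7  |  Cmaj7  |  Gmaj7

I - V7/IV - IV7 - I7

G has root G, degree 1 in G major, so I.
G7: a dominant seventh chord on G, the applied dominant of IV → V7/IV.
Cmaj7: major seventh chord on C = scale degree 4 → IV7.
Gmaj7: root G is the tonic; major seventh chord there is I7.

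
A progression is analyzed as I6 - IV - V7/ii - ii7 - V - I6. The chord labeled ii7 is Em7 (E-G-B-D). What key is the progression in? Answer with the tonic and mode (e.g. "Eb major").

D major

The chord Em7 is a minor seventh chord rooted on E; its label is ii7.
Counting down one scale step from E places the tonic on D; a minor seventh chord on degree 2 is diatonic only in major.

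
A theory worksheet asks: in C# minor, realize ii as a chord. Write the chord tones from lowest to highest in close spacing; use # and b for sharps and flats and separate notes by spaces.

ii is the minor supertonic, borrowed from the parallel major (the Dorian ii). In C# minor that root is D#.
So the chord is D#-F#-A#.

D# F# A#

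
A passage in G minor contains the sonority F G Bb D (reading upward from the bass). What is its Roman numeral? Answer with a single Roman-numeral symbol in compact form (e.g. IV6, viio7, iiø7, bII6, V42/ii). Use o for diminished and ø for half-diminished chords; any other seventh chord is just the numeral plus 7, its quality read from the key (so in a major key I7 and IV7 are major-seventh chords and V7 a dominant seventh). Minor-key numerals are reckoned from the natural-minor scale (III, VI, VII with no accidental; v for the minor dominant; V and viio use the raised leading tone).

i42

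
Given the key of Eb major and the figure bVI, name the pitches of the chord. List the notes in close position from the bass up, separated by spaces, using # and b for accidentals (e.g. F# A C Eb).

Scale degree 6 in Eb major is C; lowering it a half step gives Cb. bVI is a major triad on the lowered sixth degree, borrowed from the parallel minor.
So the chord is Cb-Eb-Gb.

Cb Eb Gb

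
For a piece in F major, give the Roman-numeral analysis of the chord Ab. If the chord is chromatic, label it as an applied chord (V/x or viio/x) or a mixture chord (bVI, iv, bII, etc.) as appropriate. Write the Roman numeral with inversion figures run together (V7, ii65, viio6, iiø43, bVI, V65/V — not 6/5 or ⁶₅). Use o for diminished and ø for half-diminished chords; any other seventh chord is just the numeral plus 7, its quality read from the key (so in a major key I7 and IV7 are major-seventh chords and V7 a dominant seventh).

bIII

Stacked in thirds the chord is Ab-C-Eb: a major triad on Ab.
Ab is the lowered third degree of F major (diatonic 3 would be A). This is a major triad on the lowered third degree, borrowed from the parallel minor.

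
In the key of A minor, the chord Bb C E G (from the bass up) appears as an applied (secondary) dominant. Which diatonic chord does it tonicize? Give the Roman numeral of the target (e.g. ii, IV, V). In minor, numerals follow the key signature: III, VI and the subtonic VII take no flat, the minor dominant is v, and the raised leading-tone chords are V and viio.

VI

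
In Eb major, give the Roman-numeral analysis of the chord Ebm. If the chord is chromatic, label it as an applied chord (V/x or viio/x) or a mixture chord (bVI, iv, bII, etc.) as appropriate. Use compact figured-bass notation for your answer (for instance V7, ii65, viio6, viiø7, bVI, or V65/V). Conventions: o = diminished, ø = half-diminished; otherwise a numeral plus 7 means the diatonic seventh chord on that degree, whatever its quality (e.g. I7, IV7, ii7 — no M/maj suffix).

i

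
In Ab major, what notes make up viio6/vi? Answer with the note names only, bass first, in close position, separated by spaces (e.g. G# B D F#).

G Bb E

viio6/vi is a secondary leading-tone chord. The target vi is F in Ab major; the applied chord is rooted a semitone below, on E.
Building a diminished triad on E gives E-G-Bb.
With the 6 figure the chord is in first inversion; from the bass G upward in close position it reads G-Bb-E.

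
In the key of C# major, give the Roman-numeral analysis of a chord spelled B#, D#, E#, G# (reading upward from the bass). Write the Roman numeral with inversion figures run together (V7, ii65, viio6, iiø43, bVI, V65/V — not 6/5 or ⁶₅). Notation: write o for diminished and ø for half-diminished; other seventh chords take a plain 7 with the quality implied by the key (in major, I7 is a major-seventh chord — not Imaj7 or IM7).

Stacked in thirds the chord is E#-G#-B#-D#: a minor seventh chord on E#.
In C# major, E# is the mediant; the diatonic minor seventh chord there is iii7.
With B# in the bass the chord is in second inversion, so the figured bass is 43.

iii43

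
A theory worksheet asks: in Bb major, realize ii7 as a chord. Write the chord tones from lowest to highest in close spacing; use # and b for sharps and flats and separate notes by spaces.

In Bb major, the second degree is C, and the diatonic chord built there is a minor seventh chord.
Stacking thirds from C gives C-Eb-G-Bb.

C Eb G Bb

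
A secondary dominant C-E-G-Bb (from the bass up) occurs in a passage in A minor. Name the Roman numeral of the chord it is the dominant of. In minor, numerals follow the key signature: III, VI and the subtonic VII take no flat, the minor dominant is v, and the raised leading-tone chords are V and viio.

VI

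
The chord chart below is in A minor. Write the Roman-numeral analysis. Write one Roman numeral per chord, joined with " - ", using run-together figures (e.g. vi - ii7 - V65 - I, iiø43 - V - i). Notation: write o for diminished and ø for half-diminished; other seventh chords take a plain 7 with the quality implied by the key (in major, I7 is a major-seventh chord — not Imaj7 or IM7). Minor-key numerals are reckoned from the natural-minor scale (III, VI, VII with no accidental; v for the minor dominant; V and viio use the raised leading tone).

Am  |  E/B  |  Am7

i - V64 - i7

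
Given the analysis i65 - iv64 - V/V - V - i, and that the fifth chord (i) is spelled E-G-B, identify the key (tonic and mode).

The chord Em is a minor triad rooted on E; its label is i.
If E is scale degree 1 and the mode makes that degree carry a minor triad, the tonic is E and the mode is minor.

E minor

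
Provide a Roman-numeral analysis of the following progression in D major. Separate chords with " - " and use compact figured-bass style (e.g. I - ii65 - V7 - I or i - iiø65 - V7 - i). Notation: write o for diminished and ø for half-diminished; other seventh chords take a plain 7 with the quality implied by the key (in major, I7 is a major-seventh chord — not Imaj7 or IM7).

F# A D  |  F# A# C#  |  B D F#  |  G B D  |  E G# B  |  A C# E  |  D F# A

I6 - V/vi - vi - IV - V/V - V - I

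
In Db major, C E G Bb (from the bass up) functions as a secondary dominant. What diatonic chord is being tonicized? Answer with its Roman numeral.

iii

The chord is a dominant seventh chord on C.
A dominant resolves down a perfect fifth: C → F. In Db major, F is scale degree 3, i.e. iii.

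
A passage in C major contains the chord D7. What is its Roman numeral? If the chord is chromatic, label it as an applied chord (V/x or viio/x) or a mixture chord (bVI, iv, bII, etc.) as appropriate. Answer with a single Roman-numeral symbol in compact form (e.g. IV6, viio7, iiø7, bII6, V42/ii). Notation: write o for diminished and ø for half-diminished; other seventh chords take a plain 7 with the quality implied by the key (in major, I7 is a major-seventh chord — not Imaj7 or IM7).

V7/V

The pitches D-F#-A-C form a dominant seventh chord rooted on D.
D is not a diatonic chord root with this quality in C major, but it lies a perfect fifth above G (V), so the chord functions as an applied dominant of V.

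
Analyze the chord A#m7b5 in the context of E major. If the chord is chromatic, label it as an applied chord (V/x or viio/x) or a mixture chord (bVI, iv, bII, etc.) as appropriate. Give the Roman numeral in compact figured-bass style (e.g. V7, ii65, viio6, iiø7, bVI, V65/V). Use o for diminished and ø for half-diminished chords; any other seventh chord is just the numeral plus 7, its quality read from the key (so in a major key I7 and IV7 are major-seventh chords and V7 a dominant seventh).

viiø7/V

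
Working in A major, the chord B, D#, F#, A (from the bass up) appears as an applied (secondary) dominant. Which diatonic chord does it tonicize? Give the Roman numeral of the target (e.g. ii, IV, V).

V

The chord is a dominant seventh chord on B.
A dominant resolves down a perfect fifth: B → E. In A major, E is scale degree 5, i.e. V.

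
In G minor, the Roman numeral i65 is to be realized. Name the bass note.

Bb

i in G minor has root G; the chord is G-Bb-D-F.
The figure 65 means first inversion — the third is in the bass.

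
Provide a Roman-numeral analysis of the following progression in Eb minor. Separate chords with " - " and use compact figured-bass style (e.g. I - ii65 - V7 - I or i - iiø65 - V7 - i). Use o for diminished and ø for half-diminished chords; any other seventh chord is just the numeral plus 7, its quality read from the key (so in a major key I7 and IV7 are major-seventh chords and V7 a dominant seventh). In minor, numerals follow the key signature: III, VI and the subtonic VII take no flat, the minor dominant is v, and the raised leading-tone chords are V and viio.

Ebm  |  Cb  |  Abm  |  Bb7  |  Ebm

Ebm: minor triad on Eb = scale degree 1 → i.
Cb: major triad on Cb = scale degree 6 → VI.
Abm: minor triad on Ab = scale degree 4 → iv.
Bb7: root Bb is the dominant; dominant seventh chord there is V7.
Ebm has root Eb, degree 1 in Eb minor, so i.

i - VI - iv - V7 - i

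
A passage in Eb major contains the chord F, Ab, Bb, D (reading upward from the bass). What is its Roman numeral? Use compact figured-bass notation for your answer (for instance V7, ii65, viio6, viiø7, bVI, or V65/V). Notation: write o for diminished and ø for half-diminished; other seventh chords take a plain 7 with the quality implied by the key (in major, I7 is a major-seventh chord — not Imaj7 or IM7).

V43

The pitches Bb-D-F-Ab form a dominant seventh chord rooted on Bb.
In Eb major, Bb is the dominant; the diatonic dominant seventh chord there is V7.
With F in the bass the chord is in second inversion, so the figured bass is 43.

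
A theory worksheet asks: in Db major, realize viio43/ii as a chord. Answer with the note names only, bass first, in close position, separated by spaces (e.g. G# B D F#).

Ab Cb D F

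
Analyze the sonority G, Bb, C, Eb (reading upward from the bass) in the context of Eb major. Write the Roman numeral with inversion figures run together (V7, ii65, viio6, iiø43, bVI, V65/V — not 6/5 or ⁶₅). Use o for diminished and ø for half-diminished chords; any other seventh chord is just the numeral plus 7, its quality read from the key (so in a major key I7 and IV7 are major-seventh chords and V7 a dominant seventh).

The pitches C-Eb-G-Bb form a minor seventh chord rooted on C.
C is scale degree 6 in Eb major, and a minor seventh chord on that degree is written vi7.
With G in the bass the chord is in second inversion, so the figured bass is 43.

vi43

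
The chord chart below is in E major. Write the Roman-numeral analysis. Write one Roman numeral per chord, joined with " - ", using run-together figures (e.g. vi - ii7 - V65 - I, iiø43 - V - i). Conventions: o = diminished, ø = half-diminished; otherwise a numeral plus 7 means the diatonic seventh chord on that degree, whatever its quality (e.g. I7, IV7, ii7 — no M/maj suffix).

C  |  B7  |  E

C: major triad on C — chromatic; bVI (borrowed from the parallel minor).
B7: root B is the dominant; dominant seventh chord there is V7.
E: root E is the tonic; major triad there is I.

bVI - V7 - I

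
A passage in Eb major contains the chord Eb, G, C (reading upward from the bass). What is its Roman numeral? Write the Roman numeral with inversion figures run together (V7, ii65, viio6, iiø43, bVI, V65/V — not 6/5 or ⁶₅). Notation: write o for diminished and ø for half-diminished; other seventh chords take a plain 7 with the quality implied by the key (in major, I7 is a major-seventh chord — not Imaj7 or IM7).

Stacked in thirds the chord is C-Eb-G: a minor triad on C.
C is scale degree 6 in Eb major, and a minor triad on that degree is written vi.
With Eb in the bass the chord is in first inversion, so the figured bass is 6.

vi6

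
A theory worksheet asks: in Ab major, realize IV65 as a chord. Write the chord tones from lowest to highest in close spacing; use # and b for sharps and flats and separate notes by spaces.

F Ab C Db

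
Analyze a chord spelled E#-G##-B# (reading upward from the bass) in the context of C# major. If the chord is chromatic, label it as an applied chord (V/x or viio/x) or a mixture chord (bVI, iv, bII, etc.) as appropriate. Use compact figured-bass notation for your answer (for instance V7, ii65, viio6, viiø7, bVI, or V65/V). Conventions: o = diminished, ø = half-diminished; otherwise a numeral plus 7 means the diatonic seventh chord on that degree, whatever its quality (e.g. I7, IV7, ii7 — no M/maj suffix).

V/vi

Stacked in thirds the chord is E#-G##-B#: a major triad on E#.
E# is not a diatonic chord root with this quality in C# major, but it lies a perfect fifth above A# (vi), so the chord functions as an applied dominant of vi.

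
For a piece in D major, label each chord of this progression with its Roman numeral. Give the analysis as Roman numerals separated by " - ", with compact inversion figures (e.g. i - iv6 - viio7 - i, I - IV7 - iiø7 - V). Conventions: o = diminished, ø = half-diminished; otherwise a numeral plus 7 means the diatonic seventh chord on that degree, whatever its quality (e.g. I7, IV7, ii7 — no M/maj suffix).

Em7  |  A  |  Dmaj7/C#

ii7 - V - I42

Em7: root E is the supertonic; minor seventh chord there is ii7.
A has root A, degree 5 in D major, so V.
Dmaj7/C#: root D is the tonic; major seventh chord there is I42.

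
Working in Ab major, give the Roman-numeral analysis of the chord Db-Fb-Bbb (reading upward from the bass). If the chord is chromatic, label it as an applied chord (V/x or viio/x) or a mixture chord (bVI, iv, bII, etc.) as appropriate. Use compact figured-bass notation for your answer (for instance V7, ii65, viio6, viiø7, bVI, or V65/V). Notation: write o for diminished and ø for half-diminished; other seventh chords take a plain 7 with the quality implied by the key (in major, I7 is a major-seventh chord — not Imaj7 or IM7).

bII6

The pitches Bbb-Db-Fb form a major triad rooted on Bbb.
Bbb is the lowered second degree of Ab major (diatonic 2 would be Bb). This is the Neapolitan sixth — a major triad on the lowered second degree, here in its customary first inversion.
With Db in the bass the chord is in first inversion, so the figured bass is 6.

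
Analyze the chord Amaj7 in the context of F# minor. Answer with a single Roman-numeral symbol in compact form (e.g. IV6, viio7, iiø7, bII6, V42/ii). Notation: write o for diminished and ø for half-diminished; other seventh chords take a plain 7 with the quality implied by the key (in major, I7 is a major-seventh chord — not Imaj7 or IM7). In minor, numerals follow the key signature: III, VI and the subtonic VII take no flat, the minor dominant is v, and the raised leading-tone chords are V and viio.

Stacked in thirds the chord is A-C#-E-G#: a major seventh chord on A.
In F# minor, A is the mediant; the diatonic major seventh chord there is III7.

III7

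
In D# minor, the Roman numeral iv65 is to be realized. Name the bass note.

B

iv in D# minor has root G#; the chord is G#-B-D#-F#.
The figure 65 means first inversion — the third is in the bass.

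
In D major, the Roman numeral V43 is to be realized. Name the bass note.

E

V in D major has root A; the chord is A-C#-E-G.
The figure 43 means second inversion — the fifth is in the bass.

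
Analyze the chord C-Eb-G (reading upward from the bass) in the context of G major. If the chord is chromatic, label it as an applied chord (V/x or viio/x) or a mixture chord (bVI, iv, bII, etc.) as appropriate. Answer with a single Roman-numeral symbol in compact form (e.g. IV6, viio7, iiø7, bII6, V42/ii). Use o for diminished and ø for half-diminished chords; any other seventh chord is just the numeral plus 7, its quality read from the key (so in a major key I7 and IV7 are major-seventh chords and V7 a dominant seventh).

The pitches C-Eb-G form a minor triad rooted on C.
C is the fourth degree of G major. This is the minor subdominant, borrowed from the parallel minor.

iv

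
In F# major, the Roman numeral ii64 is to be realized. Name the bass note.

ii in F# major has root G#; the chord is G#-B-D#.
The figure 64 means second inversion — the fifth is in the bass.

D#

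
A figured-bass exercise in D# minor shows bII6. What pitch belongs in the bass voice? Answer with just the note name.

bII in D# minor has root E; the chord is E-G#-B.
The figure 6 means first inversion — the third is in the bass.

G#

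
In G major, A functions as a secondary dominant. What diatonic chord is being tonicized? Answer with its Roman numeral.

The chord is a major triad on A.
A dominant resolves down a perfect fifth: A → D. In G major, D is scale degree 5, i.e. V.

V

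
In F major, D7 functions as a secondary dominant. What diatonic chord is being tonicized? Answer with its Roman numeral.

The chord is a dominant seventh chord on D.
A dominant resolves down a perfect fifth: D → G. In F major, G is scale degree 2, i.e. ii.

ii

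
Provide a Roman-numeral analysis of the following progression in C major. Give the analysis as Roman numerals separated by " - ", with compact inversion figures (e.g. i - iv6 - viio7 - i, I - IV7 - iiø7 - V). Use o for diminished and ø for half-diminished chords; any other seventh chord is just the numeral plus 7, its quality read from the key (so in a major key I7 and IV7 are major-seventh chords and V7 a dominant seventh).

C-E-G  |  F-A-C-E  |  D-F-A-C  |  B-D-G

I - IV7 - ii7 - V6

C-E-G: root C is the tonic; major triad there is I.
F-A-C-E: major seventh chord on F = scale degree 4 → IV7.
D-F-A-C: root D is the supertonic; minor seventh chord there is ii7.
B-D-G: major triad on G = scale degree 5 → V6.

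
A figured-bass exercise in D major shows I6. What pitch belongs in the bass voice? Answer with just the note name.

F#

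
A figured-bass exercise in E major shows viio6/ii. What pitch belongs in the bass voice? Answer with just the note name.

The applied chord viio6/ii is rooted on E#: E#-G#-B.
The figure 6 means first inversion — the third is in the bass.

G#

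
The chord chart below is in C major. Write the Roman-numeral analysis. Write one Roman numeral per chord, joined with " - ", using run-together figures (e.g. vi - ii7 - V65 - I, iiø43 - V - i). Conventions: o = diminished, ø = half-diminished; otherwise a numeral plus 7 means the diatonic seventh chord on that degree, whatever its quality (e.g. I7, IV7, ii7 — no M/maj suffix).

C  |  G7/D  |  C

I - V43 - I

C has root C, degree 1 in C major, so I.
G7/D: dominant seventh chord on G = scale degree 5 → V43.
C has root C, degree 1 in C major, so I.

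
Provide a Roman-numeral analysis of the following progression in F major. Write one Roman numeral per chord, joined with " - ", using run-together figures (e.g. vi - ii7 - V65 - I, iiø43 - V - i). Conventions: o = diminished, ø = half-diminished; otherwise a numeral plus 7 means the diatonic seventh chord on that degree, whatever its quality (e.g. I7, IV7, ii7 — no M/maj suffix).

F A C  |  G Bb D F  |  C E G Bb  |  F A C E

I - ii7 - V7 - I7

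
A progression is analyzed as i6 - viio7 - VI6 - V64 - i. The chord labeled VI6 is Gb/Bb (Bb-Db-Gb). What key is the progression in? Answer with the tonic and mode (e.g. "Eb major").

Bb minor

The anchor chord is a major triad on Gb, labeled VI6.
Counting down 5 scale steps from Gb places the tonic on Bb; a major triad on degree 6 is diatonic only in minor.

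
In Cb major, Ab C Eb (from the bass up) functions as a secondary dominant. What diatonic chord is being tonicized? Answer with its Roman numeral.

The chord is a major triad on Ab.
A dominant resolves down a perfect fifth: Ab → Db. In Cb major, Db is scale degree 2, i.e. ii.

ii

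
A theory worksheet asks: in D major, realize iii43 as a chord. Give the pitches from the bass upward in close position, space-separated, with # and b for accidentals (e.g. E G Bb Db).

C# E F# A

In D major, scale degree 3 is F#, and the diatonic chord built there is a minor seventh chord.
That chord is spelled F#-A-C#-E.
The figured bass 43 indicates second inversion, placing the fifth (C#) in the bass: C#-E-F#-A.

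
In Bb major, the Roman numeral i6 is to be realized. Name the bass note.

i in Bb major has root Bb; the chord is Bb-Db-F.
The figure 6 means first inversion — the third is in the bass.

Db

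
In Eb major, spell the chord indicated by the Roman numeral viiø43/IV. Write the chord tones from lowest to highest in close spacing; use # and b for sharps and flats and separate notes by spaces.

Db F G Bb

viiø43/IV is a secondary leading-tone chord. The target IV is Ab in Eb major; the applied chord is rooted a semitone below, on G.
Building a half-diminished seventh chord on G gives G-Bb-Db-F.
With the 43 figure the chord is in second inversion; from the bass Db upward in close position it reads Db-F-G-Bb.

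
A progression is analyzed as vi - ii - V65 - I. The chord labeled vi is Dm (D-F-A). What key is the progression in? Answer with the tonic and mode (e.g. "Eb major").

F major

vi is given as D-F-A — a minor triad with root D.
If D is scale degree 6 and the mode makes that degree carry a minor triad, the tonic is F and the mode is major.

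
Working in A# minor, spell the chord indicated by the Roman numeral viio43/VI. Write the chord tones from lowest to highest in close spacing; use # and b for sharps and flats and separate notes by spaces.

B D E# G#

The slash marks an applied leading-tone chord: viio of VI. In A# minor, VI is F#, so the leading tone to it is E#, a half step below.
Building a fully diminished seventh chord on E# gives E#-G#-B-D.
The figured bass 43 indicates second inversion, placing the fifth (B) in the bass: B-D-E#-G#.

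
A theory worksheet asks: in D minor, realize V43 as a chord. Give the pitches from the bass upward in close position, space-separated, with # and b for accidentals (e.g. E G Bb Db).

E G A C#

In D minor, the dominant is A. The dominant is major (leading tone raised), so V is a dominant seventh chord.
Stacking thirds from A gives A-C#-E-G.
The figured bass 43 indicates second inversion, placing the fifth (E) in the bass: E-G-A-C#.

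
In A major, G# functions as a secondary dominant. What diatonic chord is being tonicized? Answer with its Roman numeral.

iii

The chord is a major triad on G#.
A dominant resolves down a perfect fifth: G# → C#. In A major, C# is scale degree 3, i.e. iii.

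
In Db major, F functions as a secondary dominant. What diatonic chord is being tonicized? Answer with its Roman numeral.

vi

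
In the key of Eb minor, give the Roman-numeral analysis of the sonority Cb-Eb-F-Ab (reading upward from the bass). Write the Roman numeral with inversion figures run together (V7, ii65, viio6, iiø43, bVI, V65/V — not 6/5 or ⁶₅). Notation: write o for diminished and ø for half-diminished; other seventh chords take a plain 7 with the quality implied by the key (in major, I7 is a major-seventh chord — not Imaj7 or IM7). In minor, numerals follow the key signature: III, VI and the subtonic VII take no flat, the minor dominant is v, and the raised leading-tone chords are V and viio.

iiø43

The pitches F-Ab-Cb-Eb form a half-diminished seventh chord rooted on F.
F is scale degree 2 in Eb minor, and a half-diminished seventh chord on that degree is written iiø7.
With Cb in the bass the chord is in second inversion, so the figured bass is 43.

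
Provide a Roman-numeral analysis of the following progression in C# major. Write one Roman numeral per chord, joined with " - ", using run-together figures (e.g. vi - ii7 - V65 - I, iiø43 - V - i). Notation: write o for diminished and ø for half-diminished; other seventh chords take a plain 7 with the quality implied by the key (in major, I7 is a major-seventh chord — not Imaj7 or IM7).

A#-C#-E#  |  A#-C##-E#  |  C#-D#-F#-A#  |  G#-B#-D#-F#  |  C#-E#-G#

A#-C#-E#: root A# is the submediant; minor triad there is vi.
A#-C##-E#: chromatic; A# is V of ii, so V/ii.
C#-D#-F#-A#: minor seventh chord on D# = scale degree 2 → ii42.
G#-B#-D#-F#: root G# is the dominant; dominant seventh chord there is V7.
C#-E#-G#: major triad on C# = scale degree 1 → I.

vi - V/ii - ii42 - V7 - I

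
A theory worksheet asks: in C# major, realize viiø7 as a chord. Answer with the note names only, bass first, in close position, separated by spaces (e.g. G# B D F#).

B# D# F# A#

The numeral's case and figure indicate a half-diminished seventh chord. In C# major its root, the leading tone, is B#.
That chord is spelled B#-D#-F#-A#.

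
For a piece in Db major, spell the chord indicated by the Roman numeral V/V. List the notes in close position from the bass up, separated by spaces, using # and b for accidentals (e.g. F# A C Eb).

Eb G Bb

V/V is a secondary dominant — the dominant triad of V. V in Db major is Ab, so the applied chord's root is Eb, a perfect fifth above.
Building a major triad on Eb gives Eb-G-Bb.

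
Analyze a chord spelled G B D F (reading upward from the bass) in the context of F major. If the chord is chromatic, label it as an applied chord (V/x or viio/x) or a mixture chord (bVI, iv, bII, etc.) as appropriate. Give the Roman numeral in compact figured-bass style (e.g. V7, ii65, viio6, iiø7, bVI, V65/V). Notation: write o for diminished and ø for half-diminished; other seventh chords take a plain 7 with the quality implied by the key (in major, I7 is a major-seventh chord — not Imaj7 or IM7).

V7/V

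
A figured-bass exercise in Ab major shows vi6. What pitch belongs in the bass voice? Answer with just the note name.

vi in Ab major has root F; the chord is F-Ab-C.
The figure 6 means first inversion — the third is in the bass.

Ab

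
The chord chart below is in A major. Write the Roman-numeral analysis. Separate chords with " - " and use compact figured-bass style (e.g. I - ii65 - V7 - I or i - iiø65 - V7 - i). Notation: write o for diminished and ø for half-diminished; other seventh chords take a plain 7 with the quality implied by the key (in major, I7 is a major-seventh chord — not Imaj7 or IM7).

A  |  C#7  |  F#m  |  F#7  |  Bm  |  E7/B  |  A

I - V7/vi - vi - V7/ii - ii - V43 - I

A: root A is the tonic; major triad there is I.
C#7: a dominant seventh chord on C#, the applied dominant of vi → V7/vi.
F#m: root F# is the submediant; minor triad there is vi.
F#7: a dominant seventh chord on F#, the applied dominant of ii → V7/ii.
Bm has root B, degree 2 in A major, so ii.
E7/B: root E is the dominant; dominant seventh chord there is V43.
A: major triad on A = scale degree 1 → I.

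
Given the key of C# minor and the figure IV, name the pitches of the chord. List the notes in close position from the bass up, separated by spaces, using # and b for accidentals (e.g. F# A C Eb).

F# A# C#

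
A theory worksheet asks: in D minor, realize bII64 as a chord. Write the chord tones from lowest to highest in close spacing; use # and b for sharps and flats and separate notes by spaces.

bII64 is the Neapolitan chord — a major triad on the lowered second degree. In D minor that root is Eb.
So the chord is Eb-G-Bb, a major triad.
With the 64 figure the chord is in second inversion; from the bass Bb upward in close position it reads Bb-Eb-G.

Bb Eb G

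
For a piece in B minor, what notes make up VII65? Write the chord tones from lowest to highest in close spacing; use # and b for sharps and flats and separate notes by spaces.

In B minor, the seventh degree is A, and the diatonic chord built there is a dominant seventh chord.
That chord is spelled A-C#-E-G.
The figured bass 65 indicates first inversion, placing the third (C#) in the bass: C#-E-G-A.

C# E G A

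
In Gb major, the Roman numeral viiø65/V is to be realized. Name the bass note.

The applied chord viiø65/V is rooted on C: C-Eb-Gb-Bb.
The figure 65 means first inversion — the third is in the bass.

Eb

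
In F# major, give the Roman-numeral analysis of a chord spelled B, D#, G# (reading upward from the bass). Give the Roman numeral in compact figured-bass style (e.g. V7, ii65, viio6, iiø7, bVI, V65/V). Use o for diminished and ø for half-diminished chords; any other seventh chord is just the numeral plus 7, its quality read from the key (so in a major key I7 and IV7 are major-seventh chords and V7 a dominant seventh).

ii6

Stacked in thirds the chord is G#-B-D#: a minor triad on G#.
G# is scale degree 2 in F# major, and a minor triad on that degree is written ii.
With B in the bass the chord is in first inversion, so the figured bass is 6.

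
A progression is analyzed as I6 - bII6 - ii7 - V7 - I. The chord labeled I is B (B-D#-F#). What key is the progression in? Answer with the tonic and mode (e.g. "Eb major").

B major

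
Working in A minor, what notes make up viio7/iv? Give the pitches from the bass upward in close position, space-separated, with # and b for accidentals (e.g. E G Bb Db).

The slash marks an applied leading-tone chord: viio of iv. In A minor, iv is D, so the leading tone to it is C#, a half step below.
Building a fully diminished seventh chord on C# gives C#-E-G-Bb.

C# E G Bb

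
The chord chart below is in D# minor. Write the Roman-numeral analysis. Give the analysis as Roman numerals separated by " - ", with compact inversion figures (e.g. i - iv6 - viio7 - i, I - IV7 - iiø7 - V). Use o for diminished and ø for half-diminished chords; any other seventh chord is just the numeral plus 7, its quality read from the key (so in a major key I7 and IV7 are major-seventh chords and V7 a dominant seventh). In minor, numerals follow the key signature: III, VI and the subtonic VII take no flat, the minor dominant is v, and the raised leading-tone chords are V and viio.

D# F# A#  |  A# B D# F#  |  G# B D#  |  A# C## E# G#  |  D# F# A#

i - VI42 - iv - V7 - i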